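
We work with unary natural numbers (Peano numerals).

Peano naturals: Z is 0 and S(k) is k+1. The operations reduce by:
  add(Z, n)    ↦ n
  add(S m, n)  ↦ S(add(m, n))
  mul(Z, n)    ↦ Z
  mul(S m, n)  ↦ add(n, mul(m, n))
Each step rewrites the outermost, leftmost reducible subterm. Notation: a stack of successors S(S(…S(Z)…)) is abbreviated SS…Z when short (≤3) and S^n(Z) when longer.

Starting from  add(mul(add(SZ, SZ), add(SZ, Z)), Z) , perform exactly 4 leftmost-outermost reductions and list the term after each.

Answer: after 4 steps: add(S(add(add(Z, Z), mul(add(Z, SZ), add(SZ, Z)))), Z)

Reduction:
  start: add(mul(add(SZ, SZ), add(SZ, Z)), Z)
  [1] add(mul(S(add(Z, SZ)), add(SZ, Z)), Z)
  [2] add(add(add(SZ, Z), mul(add(Z, SZ), add(SZ, Z))), Z)
  [3] add(add(S(add(Z, Z)), mul(add(Z, SZ), add(SZ, Z))), Z)
  [4] add(S(add(add(Z, Z), mul(add(Z, SZ), add(SZ, Z)))), Z)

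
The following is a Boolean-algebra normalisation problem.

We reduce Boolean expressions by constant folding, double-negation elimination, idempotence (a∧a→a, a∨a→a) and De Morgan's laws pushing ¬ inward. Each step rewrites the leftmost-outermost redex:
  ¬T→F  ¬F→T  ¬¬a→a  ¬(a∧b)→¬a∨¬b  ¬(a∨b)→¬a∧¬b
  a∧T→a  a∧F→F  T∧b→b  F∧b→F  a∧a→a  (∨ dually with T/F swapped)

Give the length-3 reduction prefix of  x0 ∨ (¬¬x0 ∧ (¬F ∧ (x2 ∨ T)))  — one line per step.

  start: x0 ∨ (¬¬x0 ∧ (¬F ∧ (x2 ∨ T)))
  [1] x0 ∨ (x0 ∧ (¬F ∧ (x2 ∨ T)))
  [2] x0 ∨ (x0 ∧ (T ∧ (x2 ∨ T)))
  [3] x0 ∨ (x0 ∧ (x2 ∨ T))

Answer: after 3 steps: x0 ∨ (x0 ∧ (x2 ∨ T))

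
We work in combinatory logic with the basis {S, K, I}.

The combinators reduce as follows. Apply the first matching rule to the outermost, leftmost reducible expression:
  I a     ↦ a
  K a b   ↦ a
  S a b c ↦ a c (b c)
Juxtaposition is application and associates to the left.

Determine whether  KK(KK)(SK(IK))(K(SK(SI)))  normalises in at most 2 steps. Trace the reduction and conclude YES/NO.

  start: KK(KK)(SK(IK))(K(SK(SI)))
  →1  K(SK(IK))(K(SK(SI)))
  →2  SK(IK)

Answer: NO — after 2 steps the term is SK(IK), not yet normal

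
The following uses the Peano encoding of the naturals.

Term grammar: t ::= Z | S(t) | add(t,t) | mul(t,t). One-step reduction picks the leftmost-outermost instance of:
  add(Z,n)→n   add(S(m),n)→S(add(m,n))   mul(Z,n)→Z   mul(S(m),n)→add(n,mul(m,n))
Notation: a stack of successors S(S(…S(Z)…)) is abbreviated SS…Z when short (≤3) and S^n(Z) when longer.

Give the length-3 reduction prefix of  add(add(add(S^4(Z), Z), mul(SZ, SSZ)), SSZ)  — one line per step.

Answer: after 3 steps: S(add(add(add(SSSZ, Z), mul(SZ, SSZ)), SSZ))

Derivation:
  start: add(add(add(S^4(Z), Z), mul(SZ, SSZ)), SSZ)
  [1] add(add(S(add(SSSZ, Z)), mul(SZ, SSZ)), SSZ)
  [2] add(S(add(add(SSSZ, Z), mul(SZ, SSZ))), SSZ)
  [3] S(add(add(add(SSSZ, Z), mul(SZ, SSZ)), SSZ))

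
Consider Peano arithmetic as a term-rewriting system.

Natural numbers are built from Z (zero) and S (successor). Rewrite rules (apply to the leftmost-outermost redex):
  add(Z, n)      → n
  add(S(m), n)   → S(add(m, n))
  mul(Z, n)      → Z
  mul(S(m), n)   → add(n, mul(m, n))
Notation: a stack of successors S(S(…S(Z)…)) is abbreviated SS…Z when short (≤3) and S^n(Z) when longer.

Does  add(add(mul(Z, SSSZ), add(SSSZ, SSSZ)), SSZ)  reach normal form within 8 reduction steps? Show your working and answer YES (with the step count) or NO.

  start: add(add(mul(Z, SSSZ), add(SSSZ, SSSZ)), SSZ)
  →1  add(add(Z, add(SSSZ, SSSZ)), SSZ)
  →2  add(add(SSSZ, SSSZ), SSZ)
  →3  add(S(add(SSZ, SSSZ)), SSZ)
  →4  S(add(add(SSZ, SSSZ), SSZ))
  →5  S(add(S(add(SZ, SSSZ)), SSZ))
  →6  S(S(add(add(SZ, SSSZ), SSZ)))
  →7  S(S(add(S(add(Z, SSSZ)), SSZ)))
  →8  S(S(S(add(add(Z, SSSZ), SSZ))))

Answer: NO — after 8 steps the term is S(S(S(add(add(Z, SSSZ), SSZ)))), not yet normal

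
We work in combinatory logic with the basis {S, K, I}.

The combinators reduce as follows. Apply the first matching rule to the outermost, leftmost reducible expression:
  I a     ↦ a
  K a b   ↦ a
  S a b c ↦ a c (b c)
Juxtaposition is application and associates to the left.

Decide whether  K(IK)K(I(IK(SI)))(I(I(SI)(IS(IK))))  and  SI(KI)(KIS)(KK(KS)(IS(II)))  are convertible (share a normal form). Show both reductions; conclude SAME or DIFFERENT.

Term A:
  start: K(IK)K(I(IK(SI)))(I(I(SI)(IS(IK))))
  step 1: IK(I(IK(SI)))(I(I(SI)(IS(IK))))
  step 2: K(I(IK(SI)))(I(I(SI)(IS(IK))))
  step 3: I(IK(SI))
  step 4: IK(SI)
  step 5: K(SI)

Term B:
  start: SI(KI)(KIS)(KK(KS)(IS(II)))
  step 1: I(KIS)(KI(KIS))(KK(KS)(IS(II)))
  step 2: KIS(KI(KIS))(KK(KS)(IS(II)))
  step 3: I(KI(KIS))(KK(KS)(IS(II)))
  step 4: KI(KIS)(KK(KS)(IS(II)))
  step 5: I(KK(KS)(IS(II)))
  step 6: KK(KS)(IS(II))
  step 7: K(IS(II))
  step 8: K(S(II))
  step 9: K(SI)

Answer: SAME — A ⇓ K(SI), B ⇓ K(SI)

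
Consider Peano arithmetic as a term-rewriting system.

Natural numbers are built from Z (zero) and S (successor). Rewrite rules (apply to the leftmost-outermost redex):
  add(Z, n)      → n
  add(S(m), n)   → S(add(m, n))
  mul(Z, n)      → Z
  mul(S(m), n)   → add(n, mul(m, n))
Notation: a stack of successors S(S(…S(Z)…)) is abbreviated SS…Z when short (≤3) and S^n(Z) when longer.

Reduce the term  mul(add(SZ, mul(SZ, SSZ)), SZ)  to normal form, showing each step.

  start: mul(add(SZ, mul(SZ, SSZ)), SZ)
  →1  mul(S(add(Z, mul(SZ, SSZ))), SZ)
  →2  add(SZ, mul(add(Z, mul(SZ, SSZ)), SZ))
  →3  S(add(Z, mul(add(Z, mul(SZ, SSZ)), SZ)))
  →4  S(mul(add(Z, mul(SZ, SSZ)), SZ))
  →5  S(mul(mul(SZ, SSZ), SZ))
  →6  S(mul(add(SSZ, mul(Z, SSZ)), SZ))
  →7  S(mul(S(add(SZ, mul(Z, SSZ))), SZ))
  →8  S(add(SZ, mul(add(SZ, mul(Z, SSZ)), SZ)))
  →9  S(S(add(Z, mul(add(SZ, mul(Z, SSZ)), SZ))))
  →10  S(S(mul(add(SZ, mul(Z, SSZ)), SZ)))
  →11  S(S(mul(S(add(Z, mul(Z, SSZ))), SZ)))
  →12  S(S(add(SZ, mul(add(Z, mul(Z, SSZ)), SZ))))
  →13  S(S(S(add(Z, mul(add(Z, mul(Z, SSZ)), SZ)))))
  →14  S(S(S(mul(add(Z, mul(Z, SSZ)), SZ))))
  →15  S(S(S(mul(mul(Z, SSZ), SZ))))
  →16  S(S(S(mul(Z, SZ))))
  →17  SSSZ

Answer: normal form = SSSZ  (in 17 steps)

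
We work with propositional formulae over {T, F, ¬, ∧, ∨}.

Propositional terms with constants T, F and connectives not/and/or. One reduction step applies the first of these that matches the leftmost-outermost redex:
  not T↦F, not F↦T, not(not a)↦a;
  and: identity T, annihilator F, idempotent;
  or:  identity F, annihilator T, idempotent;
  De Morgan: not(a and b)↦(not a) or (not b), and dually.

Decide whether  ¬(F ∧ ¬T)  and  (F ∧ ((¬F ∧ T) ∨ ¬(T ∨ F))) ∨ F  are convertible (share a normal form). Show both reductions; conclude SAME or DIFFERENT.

Term A:
  start: ¬(F ∧ ¬T)
  →1  ¬F ∨ ¬¬T
  →2  T ∨ ¬¬T
  →3  T

Term B:
  start: (F ∧ ((¬F ∧ T) ∨ ¬(T ∨ F))) ∨ F
  →1  F ∧ ((¬F ∧ T) ∨ ¬(T ∨ F))
  →2  F

Answer: DIFFERENT — A ⇓ T, B ⇓ F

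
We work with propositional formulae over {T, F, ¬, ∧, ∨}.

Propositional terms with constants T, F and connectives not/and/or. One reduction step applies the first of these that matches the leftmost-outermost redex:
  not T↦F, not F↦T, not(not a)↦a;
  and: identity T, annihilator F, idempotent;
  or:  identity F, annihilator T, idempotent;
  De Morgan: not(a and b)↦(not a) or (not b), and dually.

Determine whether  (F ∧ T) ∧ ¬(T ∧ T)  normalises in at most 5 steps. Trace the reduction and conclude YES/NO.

  start: (F ∧ T) ∧ ¬(T ∧ T)
  step 1: F ∧ ¬(T ∧ T)
  step 2: F

Answer: YES — reaches normal form F in 2 ≤ 5 steps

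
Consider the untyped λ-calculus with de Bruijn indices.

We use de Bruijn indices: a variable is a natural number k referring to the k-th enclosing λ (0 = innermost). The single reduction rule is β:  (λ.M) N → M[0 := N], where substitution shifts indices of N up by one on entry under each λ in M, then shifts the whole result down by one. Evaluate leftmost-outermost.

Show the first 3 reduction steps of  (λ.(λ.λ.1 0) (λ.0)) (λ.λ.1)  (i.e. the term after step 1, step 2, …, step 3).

Answer: after 3 steps: λ.0

Derivation:
  start: (λ.(λ.λ.1 0) (λ.0)) (λ.λ.1)
  [1] (λ.λ.1 0) (λ.0)
  [2] λ.(λ.0) 0
  [3] λ.0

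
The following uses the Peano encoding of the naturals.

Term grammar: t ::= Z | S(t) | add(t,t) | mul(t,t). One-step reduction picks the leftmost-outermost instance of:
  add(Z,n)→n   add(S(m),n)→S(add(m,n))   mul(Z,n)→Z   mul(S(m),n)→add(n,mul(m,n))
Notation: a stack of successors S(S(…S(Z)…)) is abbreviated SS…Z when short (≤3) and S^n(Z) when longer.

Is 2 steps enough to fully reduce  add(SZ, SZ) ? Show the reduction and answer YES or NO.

Answer: YES — reaches normal form SSZ in 2 ≤ 2 steps

Reduction:
  start: add(SZ, SZ)
  [1] S(add(Z, SZ))
  [2] SSZ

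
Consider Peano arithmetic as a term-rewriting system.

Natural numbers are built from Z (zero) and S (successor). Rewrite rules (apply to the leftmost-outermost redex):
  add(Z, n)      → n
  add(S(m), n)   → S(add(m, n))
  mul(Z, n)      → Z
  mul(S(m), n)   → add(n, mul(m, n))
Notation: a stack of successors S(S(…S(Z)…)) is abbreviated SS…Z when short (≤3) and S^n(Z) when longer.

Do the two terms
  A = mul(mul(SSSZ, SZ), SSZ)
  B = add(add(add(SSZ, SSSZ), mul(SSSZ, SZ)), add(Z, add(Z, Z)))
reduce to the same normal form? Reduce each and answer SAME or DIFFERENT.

Answer: DIFFERENT — A ⇓ S^6(Z), B ⇓ S^8(Z)

Reduction:
Term A:
  start: mul(mul(SSSZ, SZ), SSZ)
  →1  mul(add(SZ, mul(SSZ, SZ)), SSZ)
  →2  mul(S(add(Z, mul(SSZ, SZ))), SSZ)
  →3  add(SSZ, mul(add(Z, mul(SSZ, SZ)), SSZ))
  →4  S(add(SZ, mul(add(Z, mul(SSZ, SZ)), SSZ)))
  →5  S(S(add(Z, mul(add(Z, mul(SSZ, SZ)), SSZ))))
  →6  S(S(mul(add(Z, mul(SSZ, SZ)), SSZ)))
  →7  S(S(mul(mul(SSZ, SZ), SSZ)))
  →8  S(S(mul(add(SZ, mul(SZ, SZ)), SSZ)))
  →9  S(S(mul(S(add(Z, mul(SZ, SZ))), SSZ)))
  →10  S(S(add(SSZ, mul(add(Z, mul(SZ, SZ)), SSZ))))
  →11  S(S(S(add(SZ, mul(add(Z, mul(SZ, SZ)), SSZ)))))
  →12  S(S(S(S(add(Z, mul(add(Z, mul(SZ, SZ)), SSZ))))))
  →13  S(S(S(S(mul(add(Z, mul(SZ, SZ)), SSZ)))))
  →14  S(S(S(S(mul(mul(SZ, SZ), SSZ)))))
  →15  S(S(S(S(mul(add(SZ, mul(Z, SZ)), SSZ)))))
  →16  S(S(S(S(mul(S(add(Z, mul(Z, SZ))), SSZ)))))
  →17  S(S(S(S(add(SSZ, mul(add(Z, mul(Z, SZ)), SSZ))))))
  →18  S(S(S(S(S(add(SZ, mul(add(Z, mul(Z, SZ)), SSZ)))))))
  →19  S(S(S(S(S(S(add(Z, mul(add(Z, mul(Z, SZ)), SSZ))))))))
  →20  S(S(S(S(S(S(mul(add(Z, mul(Z, SZ)), SSZ)))))))
  →21  S(S(S(S(S(S(mul(mul(Z, SZ), SSZ)))))))
  →22  S(S(S(S(S(S(mul(Z, SSZ)))))))
  →23  S^6(Z)

Term B:
  start: add(add(add(SSZ, SSSZ), mul(SSSZ, SZ)), add(Z, add(Z, Z)))
  →1  add(add(S(add(SZ, SSSZ)), mul(SSSZ, SZ)), add(Z, add(Z, Z)))
  →2  add(S(add(add(SZ, SSSZ), mul(SSSZ, SZ))), add(Z, add(Z, Z)))
  →3  S(add(add(add(SZ, SSSZ), mul(SSSZ, SZ)), add(Z, add(Z, Z))))
  →4  S(add(add(S(add(Z, SSSZ)), mul(SSSZ, SZ)), add(Z, add(Z, Z))))
  →5  S(add(S(add(add(Z, SSSZ), mul(SSSZ, SZ))), add(Z, add(Z, Z))))
  →6  S(S(add(add(add(Z, SSSZ), mul(SSSZ, SZ)), add(Z, add(Z, Z)))))
  →7  S(S(add(add(SSSZ, mul(SSSZ, SZ)), add(Z, add(Z, Z)))))
  →8  S(S(add(S(add(SSZ, mul(SSSZ, SZ))), add(Z, add(Z, Z)))))
  →9  S(S(S(add(add(SSZ, mul(SSSZ, SZ)), add(Z, add(Z, Z))))))
  →10  S(S(S(add(S(add(SZ, mul(SSSZ, SZ))), add(Z, add(Z, Z))))))
  →11  S(S(S(S(add(add(SZ, mul(SSSZ, SZ)), add(Z, add(Z, Z)))))))
  →12  S(S(S(S(add(S(add(Z, mul(SSSZ, SZ))), add(Z, add(Z, Z)))))))
  →13  S(S(S(S(S(add(add(Z, mul(SSSZ, SZ)), add(Z, add(Z, Z))))))))
  →14  S(S(S(S(S(add(mul(SSSZ, SZ), add(Z, add(Z, Z))))))))
  →15  S(S(S(S(S(add(add(SZ, mul(SSZ, SZ)), add(Z, add(Z, Z))))))))
  →16  S(S(S(S(S(add(S(add(Z, mul(SSZ, SZ))), add(Z, add(Z, Z))))))))
  →17  S(S(S(S(S(S(add(add(Z, mul(SSZ, SZ)), add(Z, add(Z, Z)))))))))
  →18  S(S(S(S(S(S(add(mul(SSZ, SZ), add(Z, add(Z, Z)))))))))
  →19  S(S(S(S(S(S(add(add(SZ, mul(SZ, SZ)), add(Z, add(Z, Z)))))))))
  →20  S(S(S(S(S(S(add(S(add(Z, mul(SZ, SZ))), add(Z, add(Z, Z)))))))))
  →21  S(S(S(S(S(S(S(add(add(Z, mul(SZ, SZ)), add(Z, add(Z, Z))))))))))
  →22  S(S(S(S(S(S(S(add(mul(SZ, SZ), add(Z, add(Z, Z))))))))))
  →23  S(S(S(S(S(S(S(add(add(SZ, mul(Z, SZ)), add(Z, add(Z, Z))))))))))
  →24  S(S(S(S(S(S(S(add(S(add(Z, mul(Z, SZ))), add(Z, add(Z, Z))))))))))
  →25  S(S(S(S(S(S(S(S(add(add(Z, mul(Z, SZ)), add(Z, add(Z, Z)))))))))))
  →26  S(S(S(S(S(S(S(S(add(mul(Z, SZ), add(Z, add(Z, Z)))))))))))
  →27  S(S(S(S(S(S(S(S(add(Z, add(Z, add(Z, Z)))))))))))
  →28  S(S(S(S(S(S(S(S(add(Z, add(Z, Z))))))))))
  →29  S(S(S(S(S(S(S(S(add(Z, Z)))))))))
  →30  S^8(Z)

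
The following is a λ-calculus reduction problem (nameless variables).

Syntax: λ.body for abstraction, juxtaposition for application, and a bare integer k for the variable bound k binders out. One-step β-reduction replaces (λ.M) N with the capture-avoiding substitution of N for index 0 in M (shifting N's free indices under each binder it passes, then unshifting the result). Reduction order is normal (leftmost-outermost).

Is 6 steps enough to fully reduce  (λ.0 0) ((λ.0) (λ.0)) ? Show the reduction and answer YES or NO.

Answer: YES — reaches normal form λ.0 in 4 ≤ 6 steps

Working:
  start: (λ.0 0) ((λ.0) (λ.0))
  step 1: (λ.0) (λ.0) ((λ.0) (λ.0))
  step 2: (λ.0) ((λ.0) (λ.0))
  step 3: (λ.0) (λ.0)
  step 4: λ.0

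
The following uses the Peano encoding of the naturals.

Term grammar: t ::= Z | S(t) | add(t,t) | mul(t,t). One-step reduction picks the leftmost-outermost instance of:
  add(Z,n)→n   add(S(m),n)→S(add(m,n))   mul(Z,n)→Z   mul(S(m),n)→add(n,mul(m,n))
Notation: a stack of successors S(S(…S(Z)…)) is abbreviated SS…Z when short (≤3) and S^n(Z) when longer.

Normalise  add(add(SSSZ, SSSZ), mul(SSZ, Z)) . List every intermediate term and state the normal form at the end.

  start: add(add(SSSZ, SSSZ), mul(SSZ, Z))
  [1] add(S(add(SSZ, SSSZ)), mul(SSZ, Z))
  [2] S(add(add(SSZ, SSSZ), mul(SSZ, Z)))
  [3] S(add(S(add(SZ, SSSZ)), mul(SSZ, Z)))
  [4] S(S(add(add(SZ, SSSZ), mul(SSZ, Z))))
  [5] S(S(add(S(add(Z, SSSZ)), mul(SSZ, Z))))
  [6] S(S(S(add(add(Z, SSSZ), mul(SSZ, Z)))))
  [7] S(S(S(add(SSSZ, mul(SSZ, Z)))))
  [8] S(S(S(S(add(SSZ, mul(SSZ, Z))))))
  [9] S(S(S(S(S(add(SZ, mul(SSZ, Z)))))))
  [10] S(S(S(S(S(S(add(Z, mul(SSZ, Z))))))))
  [11] S(S(S(S(S(S(mul(SSZ, Z)))))))
  [12] S(S(S(S(S(S(add(Z, mul(SZ, Z))))))))
  [13] S(S(S(S(S(S(mul(SZ, Z)))))))
  [14] S(S(S(S(S(S(add(Z, mul(Z, Z))))))))
  [15] S(S(S(S(S(S(mul(Z, Z)))))))
  [16] S^6(Z)

Answer: normal form = S^6(Z)  (in 16 steps)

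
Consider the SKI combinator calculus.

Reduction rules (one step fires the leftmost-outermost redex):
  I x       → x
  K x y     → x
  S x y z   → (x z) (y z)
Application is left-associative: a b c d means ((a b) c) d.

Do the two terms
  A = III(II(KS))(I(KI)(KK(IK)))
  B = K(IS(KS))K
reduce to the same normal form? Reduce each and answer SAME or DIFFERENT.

Answer: DIFFERENT — A ⇓ S, B ⇓ S(KS)

Working:
Term A:
  start: III(II(KS))(I(KI)(KK(IK)))
  [1] II(II(KS))(I(KI)(KK(IK)))
  [2] I(II(KS))(I(KI)(KK(IK)))
  [3] II(KS)(I(KI)(KK(IK)))
  [4] I(KS)(I(KI)(KK(IK)))
  [5] KS(I(KI)(KK(IK)))
  [6] S

Term B:
  start: K(IS(KS))K
  [1] IS(KS)
  [2] S(KS)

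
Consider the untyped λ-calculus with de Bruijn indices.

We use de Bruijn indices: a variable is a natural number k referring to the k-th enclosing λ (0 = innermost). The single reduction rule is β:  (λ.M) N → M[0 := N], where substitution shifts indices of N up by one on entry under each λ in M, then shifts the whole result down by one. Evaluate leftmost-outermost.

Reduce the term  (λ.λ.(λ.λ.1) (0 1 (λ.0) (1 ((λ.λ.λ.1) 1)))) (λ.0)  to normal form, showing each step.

Answer: normal form = λ.λ.1 (λ.0) (λ.0) (λ.λ.1)  (in 4 steps)

Derivation:
  start: (λ.λ.(λ.λ.1) (0 1 (λ.0) (1 ((λ.λ.λ.1) 1)))) (λ.0)
  [1] λ.(λ.λ.1) (0 (λ.0) (λ.0) ((λ.0) ((λ.λ.λ.1) (λ.0))))
  [2] λ.λ.1 (λ.0) (λ.0) ((λ.0) ((λ.λ.λ.1) (λ.0)))
  [3] λ.λ.1 (λ.0) (λ.0) ((λ.λ.λ.1) (λ.0))
  [4] λ.λ.1 (λ.0) (λ.0) (λ.λ.1)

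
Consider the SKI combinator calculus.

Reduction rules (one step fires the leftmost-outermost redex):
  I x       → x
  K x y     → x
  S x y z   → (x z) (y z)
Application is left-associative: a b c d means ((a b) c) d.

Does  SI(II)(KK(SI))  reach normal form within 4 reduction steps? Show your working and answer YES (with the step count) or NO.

Answer: NO — after 4 steps the term is K(I(KK(SI))), not yet normal

Derivation:
  start: SI(II)(KK(SI))
  [1] I(KK(SI))(II(KK(SI)))
  [2] KK(SI)(II(KK(SI)))
  [3] K(II(KK(SI)))
  [4] K(I(KK(SI)))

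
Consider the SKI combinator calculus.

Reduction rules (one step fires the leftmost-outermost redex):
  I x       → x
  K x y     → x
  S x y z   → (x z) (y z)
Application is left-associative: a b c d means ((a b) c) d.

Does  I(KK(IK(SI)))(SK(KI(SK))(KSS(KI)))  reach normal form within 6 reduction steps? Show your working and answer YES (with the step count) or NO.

Answer: YES — reaches normal form K(S(KI)) in 5 ≤ 6 steps

Reduction:
  start: I(KK(IK(SI)))(SK(KI(SK))(KSS(KI)))
  →1  KK(IK(SI))(SK(KI(SK))(KSS(KI)))
  →2  K(SK(KI(SK))(KSS(KI)))
  →3  K(K(KSS(KI))(KI(SK)(KSS(KI))))
  →4  K(KSS(KI))
  →5  K(S(KI))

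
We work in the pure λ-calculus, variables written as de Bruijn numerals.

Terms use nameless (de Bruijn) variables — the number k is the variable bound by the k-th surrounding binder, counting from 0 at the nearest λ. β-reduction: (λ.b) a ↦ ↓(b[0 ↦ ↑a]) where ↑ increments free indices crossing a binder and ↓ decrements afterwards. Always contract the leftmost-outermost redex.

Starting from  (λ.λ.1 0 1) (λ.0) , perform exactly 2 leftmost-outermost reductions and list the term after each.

  start: (λ.λ.1 0 1) (λ.0)
  step 1: λ.(λ.0) 0 (λ.0)
  step 2: λ.0 (λ.0)

Answer: after 2 steps: λ.0 (λ.0)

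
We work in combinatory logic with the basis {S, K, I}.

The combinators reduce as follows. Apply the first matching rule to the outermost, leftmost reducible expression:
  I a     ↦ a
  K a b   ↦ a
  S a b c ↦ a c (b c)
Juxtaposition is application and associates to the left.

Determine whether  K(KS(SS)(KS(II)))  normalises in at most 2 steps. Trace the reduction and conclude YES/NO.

Answer: YES — reaches normal form K(SS) in 2 ≤ 2 steps

Reduction:
  start: K(KS(SS)(KS(II)))
  [1] K(S(KS(II)))
  [2] K(SS)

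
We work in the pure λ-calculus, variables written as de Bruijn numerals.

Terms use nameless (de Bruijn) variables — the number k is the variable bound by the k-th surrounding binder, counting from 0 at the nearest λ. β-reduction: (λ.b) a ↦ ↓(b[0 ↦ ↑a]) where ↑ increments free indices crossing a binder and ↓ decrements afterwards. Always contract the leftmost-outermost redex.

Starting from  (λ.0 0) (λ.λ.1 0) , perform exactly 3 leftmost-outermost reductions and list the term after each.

Answer: after 3 steps: λ.λ.1 0

Working:
  start: (λ.0 0) (λ.λ.1 0)
  [1] (λ.λ.1 0) (λ.λ.1 0)
  [2] λ.(λ.λ.1 0) 0
  [3] λ.λ.1 0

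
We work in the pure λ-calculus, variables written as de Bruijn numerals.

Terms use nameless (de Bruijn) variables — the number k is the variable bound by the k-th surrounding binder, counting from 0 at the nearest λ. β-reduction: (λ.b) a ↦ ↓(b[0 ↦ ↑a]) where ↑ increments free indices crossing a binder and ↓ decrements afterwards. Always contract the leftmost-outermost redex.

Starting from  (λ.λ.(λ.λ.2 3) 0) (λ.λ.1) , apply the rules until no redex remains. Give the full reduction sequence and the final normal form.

  start: (λ.λ.(λ.λ.2 3) 0) (λ.λ.1)
  [1] λ.(λ.λ.2 (λ.λ.1)) 0
  [2] λ.λ.1 (λ.λ.1)

Answer: normal form = λ.λ.1 (λ.λ.1)  (in 2 steps)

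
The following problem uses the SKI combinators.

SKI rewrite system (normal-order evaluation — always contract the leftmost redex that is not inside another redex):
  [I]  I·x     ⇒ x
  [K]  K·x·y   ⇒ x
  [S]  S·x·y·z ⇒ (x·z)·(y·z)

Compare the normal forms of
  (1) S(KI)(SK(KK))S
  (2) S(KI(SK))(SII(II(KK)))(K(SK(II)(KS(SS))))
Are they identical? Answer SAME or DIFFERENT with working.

Answer: SAME — A ⇓ S, B ⇓ S

Reduction:
Term A:
  start: S(KI)(SK(KK))S
  step 1: KIS(SK(KK)S)
  step 2: I(SK(KK)S)
  step 3: SK(KK)S
  step 4: KS(KKS)
  step 5: S

Term B:
  start: S(KI(SK))(SII(II(KK)))(K(SK(II)(KS(SS))))
  step 1: KI(SK)(K(SK(II)(KS(SS))))(SII(II(KK))(K(SK(II)(KS(SS)))))
  step 2: I(K(SK(II)(KS(SS))))(SII(II(KK))(K(SK(II)(KS(SS)))))
  step 3: K(SK(II)(KS(SS)))(SII(II(KK))(K(SK(II)(KS(SS)))))
  step 4: SK(II)(KS(SS))
  step 5: K(KS(SS))(II(KS(SS)))
  step 6: KS(SS)
  step 7: S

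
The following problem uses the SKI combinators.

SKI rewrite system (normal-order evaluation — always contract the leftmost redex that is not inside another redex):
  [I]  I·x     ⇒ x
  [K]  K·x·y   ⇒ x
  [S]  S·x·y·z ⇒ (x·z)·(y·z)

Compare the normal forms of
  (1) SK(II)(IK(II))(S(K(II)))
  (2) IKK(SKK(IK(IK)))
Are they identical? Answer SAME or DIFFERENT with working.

Term A:
  start: SK(II)(IK(II))(S(K(II)))
  →1  K(IK(II))(II(IK(II)))(S(K(II)))
  →2  IK(II)(S(K(II)))
  →3  K(II)(S(K(II)))
  →4  II
  →5  I

Term B:
  start: IKK(SKK(IK(IK)))
  →1  KK(SKK(IK(IK)))
  →2  K

Answer: DIFFERENT — A ⇓ I, B ⇓ K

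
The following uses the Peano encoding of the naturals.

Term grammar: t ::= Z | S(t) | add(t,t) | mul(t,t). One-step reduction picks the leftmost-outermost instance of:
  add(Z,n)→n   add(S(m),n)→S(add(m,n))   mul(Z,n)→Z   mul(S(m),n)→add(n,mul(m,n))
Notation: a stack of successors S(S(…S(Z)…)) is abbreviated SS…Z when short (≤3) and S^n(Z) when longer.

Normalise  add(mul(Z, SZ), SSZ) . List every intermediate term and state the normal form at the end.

Answer: normal form = SSZ  (in 2 steps)

Derivation:
  start: add(mul(Z, SZ), SSZ)
  step 1: add(Z, SSZ)
  step 2: SSZ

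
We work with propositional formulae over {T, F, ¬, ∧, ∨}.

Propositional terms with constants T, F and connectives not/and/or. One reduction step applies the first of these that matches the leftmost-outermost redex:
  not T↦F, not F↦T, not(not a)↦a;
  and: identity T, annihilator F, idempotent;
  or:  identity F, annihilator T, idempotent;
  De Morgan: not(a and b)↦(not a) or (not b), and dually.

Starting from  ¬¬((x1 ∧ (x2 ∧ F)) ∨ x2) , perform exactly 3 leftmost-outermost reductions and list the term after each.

  start: ¬¬((x1 ∧ (x2 ∧ F)) ∨ x2)
  [1] (x1 ∧ (x2 ∧ F)) ∨ x2
  [2] (x1 ∧ F) ∨ x2
  [3] F ∨ x2

Answer: after 3 steps: F ∨ x2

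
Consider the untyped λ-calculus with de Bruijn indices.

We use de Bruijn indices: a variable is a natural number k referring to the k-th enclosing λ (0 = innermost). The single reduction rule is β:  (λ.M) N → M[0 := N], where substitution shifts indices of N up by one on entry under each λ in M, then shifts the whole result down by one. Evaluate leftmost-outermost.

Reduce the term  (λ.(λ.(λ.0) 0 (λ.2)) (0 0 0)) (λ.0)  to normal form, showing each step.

  start: (λ.(λ.(λ.0) 0 (λ.2)) (0 0 0)) (λ.0)
  step 1: (λ.(λ.0) 0 (λ.λ.0)) ((λ.0) (λ.0) (λ.0))
  step 2: (λ.0) ((λ.0) (λ.0) (λ.0)) (λ.λ.0)
  step 3: (λ.0) (λ.0) (λ.0) (λ.λ.0)
  step 4: (λ.0) (λ.0) (λ.λ.0)
  step 5: (λ.0) (λ.λ.0)
  step 6: λ.λ.0

Answer: normal form = λ.λ.0  (in 6 steps)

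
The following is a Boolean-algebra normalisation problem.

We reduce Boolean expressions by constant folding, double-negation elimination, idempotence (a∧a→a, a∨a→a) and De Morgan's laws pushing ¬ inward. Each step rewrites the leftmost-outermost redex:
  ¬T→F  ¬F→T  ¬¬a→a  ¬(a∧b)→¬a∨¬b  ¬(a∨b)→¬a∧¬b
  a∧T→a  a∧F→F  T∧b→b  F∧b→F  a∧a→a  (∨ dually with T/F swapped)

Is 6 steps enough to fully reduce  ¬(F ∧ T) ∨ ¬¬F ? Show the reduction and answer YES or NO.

Answer: YES — reaches normal form T in 4 ≤ 6 steps

Working:
  start: ¬(F ∧ T) ∨ ¬¬F
  →1  (¬F ∨ ¬T) ∨ ¬¬F
  →2  (T ∨ ¬T) ∨ ¬¬F
  →3  T ∨ ¬¬F
  →4  T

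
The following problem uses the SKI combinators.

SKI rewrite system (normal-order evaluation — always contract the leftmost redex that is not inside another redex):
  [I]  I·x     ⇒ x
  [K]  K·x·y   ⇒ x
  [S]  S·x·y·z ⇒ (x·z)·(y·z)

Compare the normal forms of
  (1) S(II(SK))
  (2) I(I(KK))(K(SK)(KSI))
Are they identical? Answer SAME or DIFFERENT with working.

Term A:
  start: S(II(SK))
  →1  S(I(SK))
  →2  S(SK)

Term B:
  start: I(I(KK))(K(SK)(KSI))
  →1  I(KK)(K(SK)(KSI))
  →2  KK(K(SK)(KSI))
  →3  K

Answer: DIFFERENT — A ⇓ S(SK), B ⇓ K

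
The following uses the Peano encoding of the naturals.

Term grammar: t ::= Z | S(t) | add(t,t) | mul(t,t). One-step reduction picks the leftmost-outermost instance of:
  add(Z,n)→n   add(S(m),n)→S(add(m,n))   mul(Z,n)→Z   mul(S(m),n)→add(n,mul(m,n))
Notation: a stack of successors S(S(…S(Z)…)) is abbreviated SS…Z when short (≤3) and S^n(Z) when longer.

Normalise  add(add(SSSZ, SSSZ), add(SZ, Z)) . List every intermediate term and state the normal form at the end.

Answer: normal form = S^7(Z)  (in 13 steps)

Working:
  start: add(add(SSSZ, SSSZ), add(SZ, Z))
  step 1: add(S(add(SSZ, SSSZ)), add(SZ, Z))
  step 2: S(add(add(SSZ, SSSZ), add(SZ, Z)))
  step 3: S(add(S(add(SZ, SSSZ)), add(SZ, Z)))
  step 4: S(S(add(add(SZ, SSSZ), add(SZ, Z))))
  step 5: S(S(add(S(add(Z, SSSZ)), add(SZ, Z))))
  step 6: S(S(S(add(add(Z, SSSZ), add(SZ, Z)))))
  step 7: S(S(S(add(SSSZ, add(SZ, Z)))))
  step 8: S(S(S(S(add(SSZ, add(SZ, Z))))))
  step 9: S(S(S(S(S(add(SZ, add(SZ, Z)))))))
  step 10: S(S(S(S(S(S(add(Z, add(SZ, Z))))))))
  step 11: S(S(S(S(S(S(add(SZ, Z)))))))
  step 12: S(S(S(S(S(S(S(add(Z, Z))))))))
  step 13: S^7(Z)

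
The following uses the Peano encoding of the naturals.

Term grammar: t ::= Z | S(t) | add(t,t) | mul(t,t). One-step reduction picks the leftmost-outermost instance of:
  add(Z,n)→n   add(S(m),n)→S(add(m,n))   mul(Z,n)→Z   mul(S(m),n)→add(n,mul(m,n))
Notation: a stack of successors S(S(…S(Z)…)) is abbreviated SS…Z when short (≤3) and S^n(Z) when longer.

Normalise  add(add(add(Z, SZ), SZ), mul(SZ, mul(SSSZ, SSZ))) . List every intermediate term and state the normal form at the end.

Answer: normal form = S^8(Z)  (in 28 steps)

Working:
  start: add(add(add(Z, SZ), SZ), mul(SZ, mul(SSSZ, SSZ)))
  step 1: add(add(SZ, SZ), mul(SZ, mul(SSSZ, SSZ)))
  step 2: add(S(add(Z, SZ)), mul(SZ, mul(SSSZ, SSZ)))
  step 3: S(add(add(Z, SZ), mul(SZ, mul(SSSZ, SSZ))))
  step 4: S(add(SZ, mul(SZ, mul(SSSZ, SSZ))))
  step 5: S(S(add(Z, mul(SZ, mul(SSSZ, SSZ)))))
  step 6: S(S(mul(SZ, mul(SSSZ, SSZ))))
  step 7: S(S(add(mul(SSSZ, SSZ), mul(Z, mul(SSSZ, SSZ)))))
  step 8: S(S(add(add(SSZ, mul(SSZ, SSZ)), mul(Z, mul(SSSZ, SSZ)))))
  step 9: S(S(add(S(add(SZ, mul(SSZ, SSZ))), mul(Z, mul(SSSZ, SSZ)))))
  step 10: S(S(S(add(add(SZ, mul(SSZ, SSZ)), mul(Z, mul(SSSZ, SSZ))))))
  step 11: S(S(S(add(S(add(Z, mul(SSZ, SSZ))), mul(Z, mul(SSSZ, SSZ))))))
  step 12: S(S(S(S(add(add(Z, mul(SSZ, SSZ)), mul(Z, mul(SSSZ, SSZ)))))))
  step 13: S(S(S(S(add(mul(SSZ, SSZ), mul(Z, mul(SSSZ, SSZ)))))))
  step 14: S(S(S(S(add(add(SSZ, mul(SZ, SSZ)), mul(Z, mul(SSSZ, SSZ)))))))
  step 15: S(S(S(S(add(S(add(SZ, mul(SZ, SSZ))), mul(Z, mul(SSSZ, SSZ)))))))
  step 16: S(S(S(S(S(add(add(SZ, mul(SZ, SSZ)), mul(Z, mul(SSSZ, SSZ))))))))
  step 17: S(S(S(S(S(add(S(add(Z, mul(SZ, SSZ))), mul(Z, mul(SSSZ, SSZ))))))))
  step 18: S(S(S(S(S(S(add(add(Z, mul(SZ, SSZ)), mul(Z, mul(SSSZ, SSZ)))))))))
  step 19: S(S(S(S(S(S(add(mul(SZ, SSZ), mul(Z, mul(SSSZ, SSZ)))))))))
  step 20: S(S(S(S(S(S(add(add(SSZ, mul(Z, SSZ)), mul(Z, mul(SSSZ, SSZ)))))))))
  step 21: S(S(S(S(S(S(add(S(add(SZ, mul(Z, SSZ))), mul(Z, mul(SSSZ, SSZ)))))))))
  step 22: S(S(S(S(S(S(S(add(add(SZ, mul(Z, SSZ)), mul(Z, mul(SSSZ, SSZ))))))))))
  step 23: S(S(S(S(S(S(S(add(S(add(Z, mul(Z, SSZ))), mul(Z, mul(SSSZ, SSZ))))))))))
  step 24: S(S(S(S(S(S(S(S(add(add(Z, mul(Z, SSZ)), mul(Z, mul(SSSZ, SSZ)))))))))))
  step 25: S(S(S(S(S(S(S(S(add(mul(Z, SSZ), mul(Z, mul(SSSZ, SSZ)))))))))))
  step 26: S(S(S(S(S(S(S(S(add(Z, mul(Z, mul(SSSZ, SSZ)))))))))))
  step 27: S(S(S(S(S(S(S(S(mul(Z, mul(SSSZ, SSZ))))))))))
  step 28: S^8(Z)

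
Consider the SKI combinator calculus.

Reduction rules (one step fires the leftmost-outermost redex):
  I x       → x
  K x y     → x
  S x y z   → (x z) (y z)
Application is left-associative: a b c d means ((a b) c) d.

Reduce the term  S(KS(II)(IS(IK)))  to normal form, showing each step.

Answer: normal form = S(S(SK))  (in 3 steps)

Reduction:
  start: S(KS(II)(IS(IK)))
  step 1: S(S(IS(IK)))
  step 2: S(S(S(IK)))
  step 3: S(S(SK))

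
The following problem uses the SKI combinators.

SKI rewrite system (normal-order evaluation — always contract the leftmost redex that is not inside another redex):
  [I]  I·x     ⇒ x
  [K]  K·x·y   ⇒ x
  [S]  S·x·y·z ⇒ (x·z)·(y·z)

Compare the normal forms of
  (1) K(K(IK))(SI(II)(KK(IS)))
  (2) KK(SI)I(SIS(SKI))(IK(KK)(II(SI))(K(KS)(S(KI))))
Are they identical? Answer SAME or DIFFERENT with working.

Answer: DIFFERENT — A ⇓ KK, B ⇓ K

Working:
Term A:
  start: K(K(IK))(SI(II)(KK(IS)))
  step 1: K(IK)
  step 2: KK

Term B:
  start: KK(SI)I(SIS(SKI))(IK(KK)(II(SI))(K(KS)(S(KI))))
  step 1: KI(SIS(SKI))(IK(KK)(II(SI))(K(KS)(S(KI))))
  step 2: I(IK(KK)(II(SI))(K(KS)(S(KI))))
  step 3: IK(KK)(II(SI))(K(KS)(S(KI)))
  step 4: K(KK)(II(SI))(K(KS)(S(KI)))
  step 5: KK(K(KS)(S(KI)))
  step 6: K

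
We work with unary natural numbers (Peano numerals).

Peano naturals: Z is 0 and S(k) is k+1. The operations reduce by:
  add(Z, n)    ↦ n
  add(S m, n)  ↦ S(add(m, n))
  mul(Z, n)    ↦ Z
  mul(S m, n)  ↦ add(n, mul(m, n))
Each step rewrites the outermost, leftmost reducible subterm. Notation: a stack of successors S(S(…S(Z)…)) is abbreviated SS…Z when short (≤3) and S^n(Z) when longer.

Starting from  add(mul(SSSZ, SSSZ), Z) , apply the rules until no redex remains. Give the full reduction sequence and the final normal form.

  start: add(mul(SSSZ, SSSZ), Z)
  →1  add(add(SSSZ, mul(SSZ, SSSZ)), Z)
  →2  add(S(add(SSZ, mul(SSZ, SSSZ))), Z)
  →3  S(add(add(SSZ, mul(SSZ, SSSZ)), Z))
  →4  S(add(S(add(SZ, mul(SSZ, SSSZ))), Z))
  →5  S(S(add(add(SZ, mul(SSZ, SSSZ)), Z)))
  →6  S(S(add(S(add(Z, mul(SSZ, SSSZ))), Z)))
  →7  S(S(S(add(add(Z, mul(SSZ, SSSZ)), Z))))
  →8  S(S(S(add(mul(SSZ, SSSZ), Z))))
  →9  S(S(S(add(add(SSSZ, mul(SZ, SSSZ)), Z))))
  →10  S(S(S(add(S(add(SSZ, mul(SZ, SSSZ))), Z))))
  →11  S(S(S(S(add(add(SSZ, mul(SZ, SSSZ)), Z)))))
  →12  S(S(S(S(add(S(add(SZ, mul(SZ, SSSZ))), Z)))))
  →13  S(S(S(S(S(add(add(SZ, mul(SZ, SSSZ)), Z))))))
  →14  S(S(S(S(S(add(S(add(Z, mul(SZ, SSSZ))), Z))))))
  →15  S(S(S(S(S(S(add(add(Z, mul(SZ, SSSZ)), Z)))))))
  →16  S(S(S(S(S(S(add(mul(SZ, SSSZ), Z)))))))
  →17  S(S(S(S(S(S(add(add(SSSZ, mul(Z, SSSZ)), Z)))))))
  →18  S(S(S(S(S(S(add(S(add(SSZ, mul(Z, SSSZ))), Z)))))))
  →19  S(S(S(S(S(S(S(add(add(SSZ, mul(Z, SSSZ)), Z))))))))
  →20  S(S(S(S(S(S(S(add(S(add(SZ, mul(Z, SSSZ))), Z))))))))
  →21  S(S(S(S(S(S(S(S(add(add(SZ, mul(Z, SSSZ)), Z)))))))))
  →22  S(S(S(S(S(S(S(S(add(S(add(Z, mul(Z, SSSZ))), Z)))))))))
  →23  S(S(S(S(S(S(S(S(S(add(add(Z, mul(Z, SSSZ)), Z))))))))))
  →24  S(S(S(S(S(S(S(S(S(add(mul(Z, SSSZ), Z))))))))))
  →25  S(S(S(S(S(S(S(S(S(add(Z, Z))))))))))
  →26  S^9(Z)

Answer: normal form = S^9(Z)  (in 26 steps)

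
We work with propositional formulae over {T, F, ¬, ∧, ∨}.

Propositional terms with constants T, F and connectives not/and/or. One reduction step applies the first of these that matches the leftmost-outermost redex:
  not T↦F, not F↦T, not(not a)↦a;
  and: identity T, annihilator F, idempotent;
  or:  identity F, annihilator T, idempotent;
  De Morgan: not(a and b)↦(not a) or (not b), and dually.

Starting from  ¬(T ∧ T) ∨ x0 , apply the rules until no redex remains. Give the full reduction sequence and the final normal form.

  start: ¬(T ∧ T) ∨ x0
  step 1: (¬T ∨ ¬T) ∨ x0
  step 2: ¬T ∨ x0
  step 3: F ∨ x0
  step 4: x0

Answer: normal form = x0  (in 4 steps)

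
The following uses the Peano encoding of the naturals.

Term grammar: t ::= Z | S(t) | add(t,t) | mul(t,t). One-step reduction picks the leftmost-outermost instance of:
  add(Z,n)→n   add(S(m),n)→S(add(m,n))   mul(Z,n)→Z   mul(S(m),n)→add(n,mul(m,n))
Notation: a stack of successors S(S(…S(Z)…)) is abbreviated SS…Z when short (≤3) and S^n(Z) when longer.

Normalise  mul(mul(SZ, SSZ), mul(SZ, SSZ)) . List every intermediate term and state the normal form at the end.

Answer: normal form = S^4(Z)  (in 24 steps)

Working:
  start: mul(mul(SZ, SSZ), mul(SZ, SSZ))
  [1] mul(add(SSZ, mul(Z, SSZ)), mul(SZ, SSZ))
  [2] mul(S(add(SZ, mul(Z, SSZ))), mul(SZ, SSZ))
  [3] add(mul(SZ, SSZ), mul(add(SZ, mul(Z, SSZ)), mul(SZ, SSZ)))
  [4] add(add(SSZ, mul(Z, SSZ)), mul(add(SZ, mul(Z, SSZ)), mul(SZ, SSZ)))
  [5] add(S(add(SZ, mul(Z, SSZ))), mul(add(SZ, mul(Z, SSZ)), mul(SZ, SSZ)))
  [6] S(add(add(SZ, mul(Z, SSZ)), mul(add(SZ, mul(Z, SSZ)), mul(SZ, SSZ))))
  [7] S(add(S(add(Z, mul(Z, SSZ))), mul(add(SZ, mul(Z, SSZ)), mul(SZ, SSZ))))
  [8] S(S(add(add(Z, mul(Z, SSZ)), mul(add(SZ, mul(Z, SSZ)), mul(SZ, SSZ)))))
  [9] S(S(add(mul(Z, SSZ), mul(add(SZ, mul(Z, SSZ)), mul(SZ, SSZ)))))
  [10] S(S(add(Z, mul(add(SZ, mul(Z, SSZ)), mul(SZ, SSZ)))))
  [11] S(S(mul(add(SZ, mul(Z, SSZ)), mul(SZ, SSZ))))
  [12] S(S(mul(S(add(Z, mul(Z, SSZ))), mul(SZ, SSZ))))
  [13] S(S(add(mul(SZ, SSZ), mul(add(Z, mul(Z, SSZ)), mul(SZ, SSZ)))))
  [14] S(S(add(add(SSZ, mul(Z, SSZ)), mul(add(Z, mul(Z, SSZ)), mul(SZ, SSZ)))))
  [15] S(S(add(S(add(SZ, mul(Z, SSZ))), mul(add(Z, mul(Z, SSZ)), mul(SZ, SSZ)))))
  [16] S(S(S(add(add(SZ, mul(Z, SSZ)), mul(add(Z, mul(Z, SSZ)), mul(SZ, SSZ))))))
  [17] S(S(S(add(S(add(Z, mul(Z, SSZ))), mul(add(Z, mul(Z, SSZ)), mul(SZ, SSZ))))))
  [18] S(S(S(S(add(add(Z, mul(Z, SSZ)), mul(add(Z, mul(Z, SSZ)), mul(SZ, SSZ)))))))
  [19] S(S(S(S(add(mul(Z, SSZ), mul(add(Z, mul(Z, SSZ)), mul(SZ, SSZ)))))))
  [20] S(S(S(S(add(Z, mul(add(Z, mul(Z, SSZ)), mul(SZ, SSZ)))))))
  [21] S(S(S(S(mul(add(Z, mul(Z, SSZ)), mul(SZ, SSZ))))))
  [22] S(S(S(S(mul(mul(Z, SSZ), mul(SZ, SSZ))))))
  [23] S(S(S(S(mul(Z, mul(SZ, SSZ))))))
  [24] S^4(Z)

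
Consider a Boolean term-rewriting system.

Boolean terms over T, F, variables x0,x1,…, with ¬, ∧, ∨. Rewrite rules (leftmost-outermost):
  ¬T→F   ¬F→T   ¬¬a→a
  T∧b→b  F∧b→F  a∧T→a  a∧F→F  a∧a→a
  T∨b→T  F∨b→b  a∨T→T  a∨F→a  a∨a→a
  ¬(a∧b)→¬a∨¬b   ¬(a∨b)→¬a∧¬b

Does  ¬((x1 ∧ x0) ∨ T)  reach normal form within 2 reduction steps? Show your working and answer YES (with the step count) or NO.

  start: ¬((x1 ∧ x0) ∨ T)
  →1  ¬(x1 ∧ x0) ∧ ¬T
  →2  (¬x1 ∨ ¬x0) ∧ ¬T

Answer: NO — after 2 steps the term is (¬x1 ∨ ¬x0) ∧ ¬T, not yet normal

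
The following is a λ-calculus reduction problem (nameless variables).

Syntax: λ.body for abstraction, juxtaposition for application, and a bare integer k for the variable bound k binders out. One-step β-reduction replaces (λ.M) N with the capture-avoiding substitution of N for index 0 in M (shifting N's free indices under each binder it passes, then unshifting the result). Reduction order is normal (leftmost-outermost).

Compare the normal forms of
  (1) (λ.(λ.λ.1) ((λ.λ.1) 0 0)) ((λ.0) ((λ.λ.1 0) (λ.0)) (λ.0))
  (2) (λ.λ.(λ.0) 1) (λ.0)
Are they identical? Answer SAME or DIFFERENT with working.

Answer: SAME — A ⇓ λ.λ.0, B ⇓ λ.λ.0

Working:
Term A:
  start: (λ.(λ.λ.1) ((λ.λ.1) 0 0)) ((λ.0) ((λ.λ.1 0) (λ.0)) (λ.0))
  →1  (λ.λ.1) ((λ.λ.1) ((λ.0) ((λ.λ.1 0) (λ.0)) (λ.0)) ((λ.0) ((λ.λ.1 0) (λ.0)) (λ.0)))
  →2  λ.(λ.λ.1) ((λ.0) ((λ.λ.1 0) (λ.0)) (λ.0)) ((λ.0) ((λ.λ.1 0) (λ.0)) (λ.0))
  →3  λ.(λ.(λ.0) ((λ.λ.1 0) (λ.0)) (λ.0)) ((λ.0) ((λ.λ.1 0) (λ.0)) (λ.0))
  →4  λ.(λ.0) ((λ.λ.1 0) (λ.0)) (λ.0)
  →5  λ.(λ.λ.1 0) (λ.0) (λ.0)
  →6  λ.(λ.(λ.0) 0) (λ.0)
  →7  λ.(λ.0) (λ.0)
  →8  λ.λ.0

Term B:
  start: (λ.λ.(λ.0) 1) (λ.0)
  →1  λ.(λ.0) (λ.0)
  →2  λ.λ.0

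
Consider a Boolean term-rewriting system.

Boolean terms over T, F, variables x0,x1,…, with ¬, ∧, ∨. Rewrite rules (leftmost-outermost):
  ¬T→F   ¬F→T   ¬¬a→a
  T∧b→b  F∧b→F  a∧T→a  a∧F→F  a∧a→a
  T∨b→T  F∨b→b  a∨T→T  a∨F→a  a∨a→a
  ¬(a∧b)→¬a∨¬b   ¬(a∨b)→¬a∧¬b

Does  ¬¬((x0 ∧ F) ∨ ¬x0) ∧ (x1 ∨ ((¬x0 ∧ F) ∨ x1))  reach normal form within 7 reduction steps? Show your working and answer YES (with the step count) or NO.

Answer: YES — reaches normal form ¬x0 ∧ x1 in 6 ≤ 7 steps

Reduction:
  start: ¬¬((x0 ∧ F) ∨ ¬x0) ∧ (x1 ∨ ((¬x0 ∧ F) ∨ x1))
  step 1: ((x0 ∧ F) ∨ ¬x0) ∧ (x1 ∨ ((¬x0 ∧ F) ∨ x1))
  step 2: (F ∨ ¬x0) ∧ (x1 ∨ ((¬x0 ∧ F) ∨ x1))
  step 3: ¬x0 ∧ (x1 ∨ ((¬x0 ∧ F) ∨ x1))
  step 4: ¬x0 ∧ (x1 ∨ (F ∨ x1))
  step 5: ¬x0 ∧ (x1 ∨ x1)
  step 6: ¬x0 ∧ x1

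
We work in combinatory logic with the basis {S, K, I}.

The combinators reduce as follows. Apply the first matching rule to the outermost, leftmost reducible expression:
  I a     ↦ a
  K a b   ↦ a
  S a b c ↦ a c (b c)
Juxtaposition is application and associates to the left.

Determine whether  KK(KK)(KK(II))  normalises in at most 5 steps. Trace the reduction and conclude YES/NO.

  start: KK(KK)(KK(II))
  →1  K(KK(II))
  →2  KK

Answer: YES — reaches normal form KK in 2 ≤ 5 steps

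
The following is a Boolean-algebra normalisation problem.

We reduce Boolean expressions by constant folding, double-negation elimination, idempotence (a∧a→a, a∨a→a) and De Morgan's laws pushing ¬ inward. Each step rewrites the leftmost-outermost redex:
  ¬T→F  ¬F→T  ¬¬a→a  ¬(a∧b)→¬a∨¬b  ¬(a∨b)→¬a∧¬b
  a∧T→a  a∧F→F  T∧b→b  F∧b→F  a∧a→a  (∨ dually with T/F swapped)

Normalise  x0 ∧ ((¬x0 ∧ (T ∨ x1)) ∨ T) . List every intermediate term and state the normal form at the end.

Answer: normal form = x0  (in 2 steps)

Reduction:
  start: x0 ∧ ((¬x0 ∧ (T ∨ x1)) ∨ T)
  [1] x0 ∧ T
  [2] x0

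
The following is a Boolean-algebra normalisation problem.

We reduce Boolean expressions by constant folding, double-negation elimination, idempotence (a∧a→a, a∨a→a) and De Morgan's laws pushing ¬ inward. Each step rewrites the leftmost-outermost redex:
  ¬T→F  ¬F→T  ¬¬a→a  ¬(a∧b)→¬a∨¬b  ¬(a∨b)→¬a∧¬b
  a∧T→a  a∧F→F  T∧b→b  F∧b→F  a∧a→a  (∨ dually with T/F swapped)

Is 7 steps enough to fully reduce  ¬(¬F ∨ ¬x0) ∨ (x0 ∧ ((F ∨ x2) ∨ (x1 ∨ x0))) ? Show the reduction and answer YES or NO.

  start: ¬(¬F ∨ ¬x0) ∨ (x0 ∧ ((F ∨ x2) ∨ (x1 ∨ x0)))
  step 1: (¬¬F ∧ ¬¬x0) ∨ (x0 ∧ ((F ∨ x2) ∨ (x1 ∨ x0)))
  step 2: (F ∧ ¬¬x0) ∨ (x0 ∧ ((F ∨ x2) ∨ (x1 ∨ x0)))
  step 3: F ∨ (x0 ∧ ((F ∨ x2) ∨ (x1 ∨ x0)))
  step 4: x0 ∧ ((F ∨ x2) ∨ (x1 ∨ x0))
  step 5: x0 ∧ (x2 ∨ (x1 ∨ x0))

Answer: YES — reaches normal form x0 ∧ (x2 ∨ (x1 ∨ x0)) in 5 ≤ 7 steps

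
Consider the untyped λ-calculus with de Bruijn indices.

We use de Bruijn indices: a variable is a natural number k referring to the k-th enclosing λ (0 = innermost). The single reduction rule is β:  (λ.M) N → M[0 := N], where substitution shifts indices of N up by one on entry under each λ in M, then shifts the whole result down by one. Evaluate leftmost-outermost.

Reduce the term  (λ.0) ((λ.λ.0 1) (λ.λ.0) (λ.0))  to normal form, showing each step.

Answer: normal form = λ.λ.0  (in 4 steps)

Working:
  start: (λ.0) ((λ.λ.0 1) (λ.λ.0) (λ.0))
  step 1: (λ.λ.0 1) (λ.λ.0) (λ.0)
  step 2: (λ.0 (λ.λ.0)) (λ.0)
  step 3: (λ.0) (λ.λ.0)
  step 4: λ.λ.0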